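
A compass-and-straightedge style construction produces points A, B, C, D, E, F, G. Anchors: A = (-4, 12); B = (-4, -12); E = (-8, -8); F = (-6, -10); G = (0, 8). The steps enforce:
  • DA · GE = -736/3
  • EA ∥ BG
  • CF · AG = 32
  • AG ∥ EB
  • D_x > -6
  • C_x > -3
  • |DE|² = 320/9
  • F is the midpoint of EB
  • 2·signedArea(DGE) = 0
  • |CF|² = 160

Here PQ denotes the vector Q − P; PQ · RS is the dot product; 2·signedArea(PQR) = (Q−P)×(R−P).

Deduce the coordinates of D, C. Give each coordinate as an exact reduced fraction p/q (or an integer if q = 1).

1. D_x = -16/3  [2·signedArea(DGE) = 0 ∩ DA · GE = -736/3]
2. D_y = -8/3  [2·signedArea(DGE) = 0 ∩ DA · GE = -736/3]
   → D = (-16/3, -8/3)
3. C_x = -2  [line -4·x + 4·y + -16 = 0 ∩ |CF|² = 160]
4. C_y = 2  [line -4·x + 4·y + -16 = 0 ∩ |CF|² = 160]
   → C = (-2, 2)

C = (-2, 2)
D = (-16/3, -8/3)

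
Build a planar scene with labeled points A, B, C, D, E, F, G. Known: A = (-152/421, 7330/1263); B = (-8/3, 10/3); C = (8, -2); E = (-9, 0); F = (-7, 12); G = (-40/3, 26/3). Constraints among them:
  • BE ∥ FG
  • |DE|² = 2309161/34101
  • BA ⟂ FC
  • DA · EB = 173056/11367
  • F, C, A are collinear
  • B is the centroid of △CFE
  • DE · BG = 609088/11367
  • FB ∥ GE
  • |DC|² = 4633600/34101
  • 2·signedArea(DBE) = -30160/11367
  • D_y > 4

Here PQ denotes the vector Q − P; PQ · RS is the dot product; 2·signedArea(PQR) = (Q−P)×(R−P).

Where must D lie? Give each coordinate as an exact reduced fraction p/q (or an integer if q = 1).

D = (-7192/3789, 1750/421)

1. D_x = -7192/3789  [2·signedArea(DBE) = -30160/11367 ∩ DE · BG = 609088/11367]
2. D_y = 1750/421  [2·signedArea(DBE) = -30160/11367 ∩ DE · BG = 609088/11367]
   → D = (-7192/3789, 1750/421)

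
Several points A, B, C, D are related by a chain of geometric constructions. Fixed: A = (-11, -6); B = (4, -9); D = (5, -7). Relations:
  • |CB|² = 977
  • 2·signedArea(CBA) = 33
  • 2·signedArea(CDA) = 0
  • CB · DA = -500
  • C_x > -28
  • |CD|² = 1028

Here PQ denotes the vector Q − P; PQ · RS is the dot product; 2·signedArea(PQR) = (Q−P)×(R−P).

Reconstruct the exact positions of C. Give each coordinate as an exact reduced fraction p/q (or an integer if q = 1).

C = (-27, -5)

1. C_x = -27  [2·signedArea(CDA) = 0 ∩ 2·signedArea(CBA) = 33]
2. C_y = -5  [2·signedArea(CDA) = 0 ∩ 2·signedArea(CBA) = 33]
   → C = (-27, -5)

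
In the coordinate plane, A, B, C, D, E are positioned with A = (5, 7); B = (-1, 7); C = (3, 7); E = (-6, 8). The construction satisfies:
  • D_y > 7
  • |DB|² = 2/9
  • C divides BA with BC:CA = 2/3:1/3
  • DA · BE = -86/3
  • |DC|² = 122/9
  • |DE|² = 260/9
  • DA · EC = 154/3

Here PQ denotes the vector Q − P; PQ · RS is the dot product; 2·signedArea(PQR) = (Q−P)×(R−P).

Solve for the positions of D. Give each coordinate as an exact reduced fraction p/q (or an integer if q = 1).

1. D_x = -2/3  [DA · EC = 154/3 ∩ DA · BE = -86/3]
2. D_y = 22/3  [DA · EC = 154/3 ∩ DA · BE = -86/3]
   → D = (-2/3, 22/3)

D = (-2/3, 22/3)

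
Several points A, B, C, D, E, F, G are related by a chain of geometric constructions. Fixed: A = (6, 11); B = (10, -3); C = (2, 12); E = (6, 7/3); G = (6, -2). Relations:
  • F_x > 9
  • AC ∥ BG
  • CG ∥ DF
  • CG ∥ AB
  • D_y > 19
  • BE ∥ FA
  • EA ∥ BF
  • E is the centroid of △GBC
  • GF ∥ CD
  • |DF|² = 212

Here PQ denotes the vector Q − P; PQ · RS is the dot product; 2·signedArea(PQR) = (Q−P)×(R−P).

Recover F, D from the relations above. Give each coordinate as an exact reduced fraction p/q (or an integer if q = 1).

1. F_x = 10  [BE ∥ FA ∩ EA ∥ BF]
2. F_y = 17/3  [BE ∥ FA ∩ EA ∥ BF]
   → F = (10, 17/3)
3. D_x = 6  [CG ∥ DF ∩ GF ∥ CD]
4. D_y = 59/3  [CG ∥ DF ∩ GF ∥ CD]
   → D = (6, 59/3)

D = (6, 59/3)
F = (10, 17/3)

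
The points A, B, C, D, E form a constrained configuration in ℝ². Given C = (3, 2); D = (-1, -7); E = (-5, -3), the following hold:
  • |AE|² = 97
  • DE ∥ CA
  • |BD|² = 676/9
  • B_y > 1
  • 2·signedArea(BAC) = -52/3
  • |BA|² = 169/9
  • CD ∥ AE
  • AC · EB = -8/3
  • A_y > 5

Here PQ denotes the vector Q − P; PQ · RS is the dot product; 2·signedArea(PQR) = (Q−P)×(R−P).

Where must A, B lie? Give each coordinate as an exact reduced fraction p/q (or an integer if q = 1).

A = (-1, 6)
B = (-1, 5/3)

1. A_x = -1  [CD ∥ AE ∩ DE ∥ CA]
2. A_y = 6  [CD ∥ AE ∩ DE ∥ CA]
   → A = (-1, 6)
3. B_x = -1  [2·signedArea(BAC) = -52/3 ∩ AC · EB = -8/3]
4. B_y = 5/3  [2·signedArea(BAC) = -52/3 ∩ AC · EB = -8/3]
   → B = (-1, 5/3)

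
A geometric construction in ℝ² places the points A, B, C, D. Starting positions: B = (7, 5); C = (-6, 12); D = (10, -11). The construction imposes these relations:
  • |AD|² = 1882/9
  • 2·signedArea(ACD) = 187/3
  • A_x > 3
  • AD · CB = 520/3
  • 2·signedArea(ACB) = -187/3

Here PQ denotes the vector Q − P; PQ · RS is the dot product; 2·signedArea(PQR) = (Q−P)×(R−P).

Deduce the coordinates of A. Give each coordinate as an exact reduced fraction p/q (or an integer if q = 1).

A = (11/3, 2)

1. A_x = 11/3  [AD · CB = 520/3 ∩ 2·signedArea(ACB) = -187/3]
2. A_y = 2  [AD · CB = 520/3 ∩ 2·signedArea(ACB) = -187/3]
   → A = (11/3, 2)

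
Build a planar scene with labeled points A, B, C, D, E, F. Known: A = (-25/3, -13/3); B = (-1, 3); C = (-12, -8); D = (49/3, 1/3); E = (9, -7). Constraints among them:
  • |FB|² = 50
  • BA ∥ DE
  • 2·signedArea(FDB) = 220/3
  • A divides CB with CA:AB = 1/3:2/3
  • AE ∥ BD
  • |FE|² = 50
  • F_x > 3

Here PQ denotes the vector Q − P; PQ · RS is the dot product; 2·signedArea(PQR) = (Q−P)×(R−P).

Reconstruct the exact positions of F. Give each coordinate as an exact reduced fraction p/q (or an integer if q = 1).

1. F_x = 4  [line -8/3·x + -52/3·y + -24 = 0 ∩ |FB|² = 50]
2. F_y = -2  [line -8/3·x + -52/3·y + -24 = 0 ∩ |FB|² = 50]
   → F = (4, -2)

F = (4, -2)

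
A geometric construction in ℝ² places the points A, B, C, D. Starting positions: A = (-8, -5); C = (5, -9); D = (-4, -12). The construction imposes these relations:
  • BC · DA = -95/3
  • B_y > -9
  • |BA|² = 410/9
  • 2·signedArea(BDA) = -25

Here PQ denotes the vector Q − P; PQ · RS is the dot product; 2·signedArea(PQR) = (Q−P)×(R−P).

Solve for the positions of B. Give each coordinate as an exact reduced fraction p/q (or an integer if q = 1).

B = (-7/3, -26/3)

1. B_x = -7/3  [2·signedArea(BDA) = -25 ∩ BC · DA = -95/3]
2. B_y = -26/3  [2·signedArea(BDA) = -25 ∩ BC · DA = -95/3]
   → B = (-7/3, -26/3)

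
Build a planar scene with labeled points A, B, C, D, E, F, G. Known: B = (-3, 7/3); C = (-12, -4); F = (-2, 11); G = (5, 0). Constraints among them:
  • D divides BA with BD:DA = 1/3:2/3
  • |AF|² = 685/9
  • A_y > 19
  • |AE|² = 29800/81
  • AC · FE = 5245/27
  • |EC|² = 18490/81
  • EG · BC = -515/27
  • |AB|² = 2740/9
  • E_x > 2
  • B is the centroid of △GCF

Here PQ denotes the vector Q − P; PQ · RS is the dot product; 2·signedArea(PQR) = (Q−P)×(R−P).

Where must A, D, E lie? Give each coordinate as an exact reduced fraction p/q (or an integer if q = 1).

1. E_x = 7/3  [line 9·x + 19/3·y + -700/27 = 0 ∩ |EC|² = 18490/81]
2. E_y = 7/9  [line 9·x + 19/3·y + -700/27 = 0 ∩ |EC|² = 18490/81]
   → E = (7/3, 7/9)
3. A_x = -1  [line -13/3·x + 92/9·y + -5545/27 = 0 ∩ |AF|² = 685/9]
4. A_y = 59/3  [line -13/3·x + 92/9·y + -5545/27 = 0 ∩ |AF|² = 685/9]
   → A = (-1, 59/3)
5. D_x = -7/3  [D divides BA with BD:DA = 1/3:2/3]
6. D_y = 73/9  [D divides BA with BD:DA = 1/3:2/3]
   → D = (-7/3, 73/9)

A = (-1, 59/3)
D = (-7/3, 73/9)
E = (7/3, 7/9)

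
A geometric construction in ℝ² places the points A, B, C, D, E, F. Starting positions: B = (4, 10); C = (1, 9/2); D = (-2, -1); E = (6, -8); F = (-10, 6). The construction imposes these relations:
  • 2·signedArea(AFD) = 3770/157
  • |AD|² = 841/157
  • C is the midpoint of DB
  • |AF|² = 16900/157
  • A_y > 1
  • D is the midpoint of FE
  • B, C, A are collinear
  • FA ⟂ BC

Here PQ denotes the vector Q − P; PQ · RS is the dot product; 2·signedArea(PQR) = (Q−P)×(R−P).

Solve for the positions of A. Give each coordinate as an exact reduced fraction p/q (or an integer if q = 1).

A = (-140/157, 162/157)

1. A_x = -140/157  [B, C, A are collinear ∩ FA ⟂ BC]
2. A_y = 162/157  [B, C, A are collinear ∩ FA ⟂ BC]
   → A = (-140/157, 162/157)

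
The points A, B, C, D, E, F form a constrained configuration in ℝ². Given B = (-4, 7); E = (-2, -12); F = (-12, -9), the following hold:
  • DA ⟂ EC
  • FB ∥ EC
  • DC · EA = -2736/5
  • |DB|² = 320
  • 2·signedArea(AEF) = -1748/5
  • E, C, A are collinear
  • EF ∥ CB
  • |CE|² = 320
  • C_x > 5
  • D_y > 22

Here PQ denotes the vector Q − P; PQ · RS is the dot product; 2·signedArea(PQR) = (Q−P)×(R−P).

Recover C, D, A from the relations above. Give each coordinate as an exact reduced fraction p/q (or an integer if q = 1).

1. C_x = 6  [EF ∥ CB ∩ FB ∥ EC]
2. C_y = 4  [EF ∥ CB ∩ FB ∥ EC]
   → C = (6, 4)
3. A_x = 66/5  [E, C, A are collinear ∩ 2·signedArea(AEF) = -1748/5]
4. A_y = 92/5  [E, C, A are collinear ∩ 2·signedArea(AEF) = -1748/5]
   → A = (66/5, 92/5)
5. D_x = 4  [line -76/5·x + -152/5·y + 760 = 0 ∩ |DB|² = 320]
6. D_y = 23  [line -76/5·x + -152/5·y + 760 = 0 ∩ |DB|² = 320]
   → D = (4, 23)

A = (66/5, 92/5)
C = (6, 4)
D = (4, 23)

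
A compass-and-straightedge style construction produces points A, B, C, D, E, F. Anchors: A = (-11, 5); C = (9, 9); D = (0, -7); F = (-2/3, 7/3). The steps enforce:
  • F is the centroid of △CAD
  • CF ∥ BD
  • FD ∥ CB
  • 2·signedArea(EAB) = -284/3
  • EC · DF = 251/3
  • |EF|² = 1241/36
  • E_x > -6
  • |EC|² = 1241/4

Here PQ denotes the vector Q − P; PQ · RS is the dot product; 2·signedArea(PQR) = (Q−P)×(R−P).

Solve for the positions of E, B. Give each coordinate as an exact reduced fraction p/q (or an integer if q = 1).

B = (29/3, -1/3)
E = (-11/2, -1)

1. B_x = 29/3  [CF ∥ BD ∩ FD ∥ CB]
2. B_y = -1/3  [CF ∥ BD ∩ FD ∥ CB]
   → B = (29/3, -1/3)
3. E_x = -11/2  [EC · DF = 251/3 ∩ 2·signedArea(EAB) = -284/3]
4. E_y = -1  [EC · DF = 251/3 ∩ 2·signedArea(EAB) = -284/3]
   → E = (-11/2, -1)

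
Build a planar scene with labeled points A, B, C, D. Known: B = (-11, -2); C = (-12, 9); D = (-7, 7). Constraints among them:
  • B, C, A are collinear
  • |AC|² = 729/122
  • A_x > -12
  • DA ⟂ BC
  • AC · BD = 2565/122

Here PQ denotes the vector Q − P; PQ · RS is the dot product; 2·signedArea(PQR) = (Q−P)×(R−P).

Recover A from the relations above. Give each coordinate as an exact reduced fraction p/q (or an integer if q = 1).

1. A_x = -1437/122  [B, C, A are collinear ∩ DA ⟂ BC]
2. A_y = 801/122  [B, C, A are collinear ∩ DA ⟂ BC]
   → A = (-1437/122, 801/122)

A = (-1437/122, 801/122)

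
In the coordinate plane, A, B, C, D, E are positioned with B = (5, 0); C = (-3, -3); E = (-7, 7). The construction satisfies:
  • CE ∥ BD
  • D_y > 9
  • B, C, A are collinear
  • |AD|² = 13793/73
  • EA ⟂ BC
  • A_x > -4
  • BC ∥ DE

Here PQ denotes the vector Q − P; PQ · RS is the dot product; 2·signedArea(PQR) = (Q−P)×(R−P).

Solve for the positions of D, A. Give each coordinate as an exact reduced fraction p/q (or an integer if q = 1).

A = (-235/73, -225/73)
D = (1, 10)

1. D_x = 1  [BC ∥ DE ∩ CE ∥ BD]
2. D_y = 10  [BC ∥ DE ∩ CE ∥ BD]
   → D = (1, 10)
3. A_x = -235/73  [B, C, A are collinear ∩ EA ⟂ BC]
4. A_y = -225/73  [B, C, A are collinear ∩ EA ⟂ BC]
   → A = (-235/73, -225/73)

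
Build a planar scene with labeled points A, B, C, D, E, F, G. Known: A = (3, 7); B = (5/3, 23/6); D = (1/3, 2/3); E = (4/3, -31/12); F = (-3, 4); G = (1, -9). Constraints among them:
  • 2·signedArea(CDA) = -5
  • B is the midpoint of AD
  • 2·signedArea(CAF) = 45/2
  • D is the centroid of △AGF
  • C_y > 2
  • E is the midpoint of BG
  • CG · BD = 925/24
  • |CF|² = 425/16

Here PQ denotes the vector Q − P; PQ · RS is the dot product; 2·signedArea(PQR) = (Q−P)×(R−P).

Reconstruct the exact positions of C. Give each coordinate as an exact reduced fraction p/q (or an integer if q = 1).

C = (2, 11/4)

1. C_x = 2  [2·signedArea(CDA) = -5 ∩ CG · BD = 925/24]
2. C_y = 11/4  [2·signedArea(CDA) = -5 ∩ CG · BD = 925/24]
   → C = (2, 11/4)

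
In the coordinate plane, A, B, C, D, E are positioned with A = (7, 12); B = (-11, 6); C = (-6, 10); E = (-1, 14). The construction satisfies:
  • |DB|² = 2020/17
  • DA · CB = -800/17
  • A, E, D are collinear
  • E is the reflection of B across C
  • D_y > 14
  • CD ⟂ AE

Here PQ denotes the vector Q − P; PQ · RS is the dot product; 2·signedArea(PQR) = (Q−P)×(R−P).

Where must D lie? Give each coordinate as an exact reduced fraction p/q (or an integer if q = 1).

D = (-81/17, 254/17)

1. D_x = -81/17  [A, E, D are collinear ∩ CD ⟂ AE]
2. D_y = 254/17  [A, E, D are collinear ∩ CD ⟂ AE]
   → D = (-81/17, 254/17)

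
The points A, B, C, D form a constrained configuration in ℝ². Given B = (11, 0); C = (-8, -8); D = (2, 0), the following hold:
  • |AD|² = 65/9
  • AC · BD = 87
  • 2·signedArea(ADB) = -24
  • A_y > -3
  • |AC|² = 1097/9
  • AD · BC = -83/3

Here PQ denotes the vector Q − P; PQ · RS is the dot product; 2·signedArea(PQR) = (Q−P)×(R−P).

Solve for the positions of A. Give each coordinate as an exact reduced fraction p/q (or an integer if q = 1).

A = (5/3, -8/3)

1. A_x = 5/3  [AD · BC = -83/3 ∩ AC · BD = 87]
2. A_y = -8/3  [AD · BC = -83/3 ∩ AC · BD = 87]
   → A = (5/3, -8/3)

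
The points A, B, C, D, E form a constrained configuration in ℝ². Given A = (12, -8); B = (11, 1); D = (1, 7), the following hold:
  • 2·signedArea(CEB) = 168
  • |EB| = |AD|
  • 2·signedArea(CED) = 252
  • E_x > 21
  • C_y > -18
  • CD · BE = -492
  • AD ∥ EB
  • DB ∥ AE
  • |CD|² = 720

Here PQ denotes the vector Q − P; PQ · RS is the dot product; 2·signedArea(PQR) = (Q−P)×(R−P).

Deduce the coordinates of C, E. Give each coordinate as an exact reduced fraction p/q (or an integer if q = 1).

1. E_x = 22  [AD ∥ EB ∩ DB ∥ AE]
2. E_y = -14  [AD ∥ EB ∩ DB ∥ AE]
   → E = (22, -14)
3. C_x = 13  [2·signedArea(CED) = 252 ∩ CD · BE = -492]
4. C_y = -17  [2·signedArea(CED) = 252 ∩ CD · BE = -492]
   → C = (13, -17)

C = (13, -17)
E = (22, -14)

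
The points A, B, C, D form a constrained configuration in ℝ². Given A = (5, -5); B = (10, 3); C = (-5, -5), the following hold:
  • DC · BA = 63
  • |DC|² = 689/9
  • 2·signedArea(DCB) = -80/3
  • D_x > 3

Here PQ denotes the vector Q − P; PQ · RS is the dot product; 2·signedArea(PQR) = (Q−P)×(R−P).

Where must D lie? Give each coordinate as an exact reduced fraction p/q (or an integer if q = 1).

D = (10/3, -7/3)

1. D_x = 10/3  [DC · BA = 63 ∩ 2·signedArea(DCB) = -80/3]
2. D_y = -7/3  [DC · BA = 63 ∩ 2·signedArea(DCB) = -80/3]
   → D = (10/3, -7/3)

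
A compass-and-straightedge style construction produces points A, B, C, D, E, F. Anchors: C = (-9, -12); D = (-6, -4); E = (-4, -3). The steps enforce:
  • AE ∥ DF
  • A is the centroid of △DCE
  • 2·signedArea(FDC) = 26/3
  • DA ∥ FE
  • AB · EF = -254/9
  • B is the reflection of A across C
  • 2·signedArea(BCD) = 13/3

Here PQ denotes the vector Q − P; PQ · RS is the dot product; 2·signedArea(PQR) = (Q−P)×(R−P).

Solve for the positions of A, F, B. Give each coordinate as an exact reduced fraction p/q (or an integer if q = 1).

1. A_x = -19/3  [A is the centroid of △DCE]
2. A_y = -19/3  [A is the centroid of △DCE]
   → A = (-19/3, -19/3)
3. F_x = -11/3  [DA ∥ FE ∩ AE ∥ DF]
4. F_y = -2/3  [DA ∥ FE ∩ AE ∥ DF]
   → F = (-11/3, -2/3)
5. B_x = -35/3  [B is the reflection of A across C]
6. B_y = -53/3  [B is the reflection of A across C]
   → B = (-35/3, -53/3)

A = (-19/3, -19/3)
B = (-35/3, -53/3)
F = (-11/3, -2/3)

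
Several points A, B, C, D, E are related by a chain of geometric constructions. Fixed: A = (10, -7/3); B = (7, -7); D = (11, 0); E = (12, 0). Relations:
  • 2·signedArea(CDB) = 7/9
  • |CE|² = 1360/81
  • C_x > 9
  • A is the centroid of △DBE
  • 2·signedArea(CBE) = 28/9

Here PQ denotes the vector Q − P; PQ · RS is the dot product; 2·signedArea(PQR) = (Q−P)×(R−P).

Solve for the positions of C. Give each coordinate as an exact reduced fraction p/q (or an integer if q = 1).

1. C_x = 28/3  [2·signedArea(CDB) = 7/9 ∩ 2·signedArea(CBE) = 28/9]
2. C_y = -28/9  [2·signedArea(CDB) = 7/9 ∩ 2·signedArea(CBE) = 28/9]
   → C = (28/3, -28/9)

C = (28/3, -28/9)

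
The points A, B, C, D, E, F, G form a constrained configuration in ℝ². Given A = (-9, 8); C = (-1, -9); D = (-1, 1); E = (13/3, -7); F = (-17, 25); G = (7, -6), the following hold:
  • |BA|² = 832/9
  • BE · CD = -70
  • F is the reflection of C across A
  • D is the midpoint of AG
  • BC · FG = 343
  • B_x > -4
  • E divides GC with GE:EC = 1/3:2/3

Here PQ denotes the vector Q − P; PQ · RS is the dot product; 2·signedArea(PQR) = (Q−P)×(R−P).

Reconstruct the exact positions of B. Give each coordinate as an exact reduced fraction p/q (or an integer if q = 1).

1. B_x = -11/3  [BE · CD = -70 ∩ BC · FG = 343]
2. B_y = 0  [BE · CD = -70 ∩ BC · FG = 343]
   → B = (-11/3, 0)

B = (-11/3, 0)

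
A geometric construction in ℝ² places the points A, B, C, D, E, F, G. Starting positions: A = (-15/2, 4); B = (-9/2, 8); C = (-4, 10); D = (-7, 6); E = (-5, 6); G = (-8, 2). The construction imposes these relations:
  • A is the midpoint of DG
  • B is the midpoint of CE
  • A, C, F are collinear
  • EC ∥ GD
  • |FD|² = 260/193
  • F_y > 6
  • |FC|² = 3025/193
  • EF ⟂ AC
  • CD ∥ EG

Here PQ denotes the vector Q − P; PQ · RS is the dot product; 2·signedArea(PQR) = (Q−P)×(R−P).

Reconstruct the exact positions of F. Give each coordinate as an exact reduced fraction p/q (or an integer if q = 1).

F = (-1157/193, 1270/193)

1. F_x = -1157/193  [A, C, F are collinear ∩ EF ⟂ AC]
2. F_y = 1270/193  [A, C, F are collinear ∩ EF ⟂ AC]
   → F = (-1157/193, 1270/193)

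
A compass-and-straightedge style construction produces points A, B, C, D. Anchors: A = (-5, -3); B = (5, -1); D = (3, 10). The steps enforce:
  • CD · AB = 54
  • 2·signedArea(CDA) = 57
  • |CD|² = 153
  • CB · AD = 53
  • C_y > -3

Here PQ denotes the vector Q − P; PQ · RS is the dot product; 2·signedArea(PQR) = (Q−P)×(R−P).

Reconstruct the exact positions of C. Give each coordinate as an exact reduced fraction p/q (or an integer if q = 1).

C = (0, -2)

1. C_x = 0  [2·signedArea(CDA) = 57 ∩ CD · AB = 54]
2. C_y = -2  [2·signedArea(CDA) = 57 ∩ CD · AB = 54]
   → C = (0, -2)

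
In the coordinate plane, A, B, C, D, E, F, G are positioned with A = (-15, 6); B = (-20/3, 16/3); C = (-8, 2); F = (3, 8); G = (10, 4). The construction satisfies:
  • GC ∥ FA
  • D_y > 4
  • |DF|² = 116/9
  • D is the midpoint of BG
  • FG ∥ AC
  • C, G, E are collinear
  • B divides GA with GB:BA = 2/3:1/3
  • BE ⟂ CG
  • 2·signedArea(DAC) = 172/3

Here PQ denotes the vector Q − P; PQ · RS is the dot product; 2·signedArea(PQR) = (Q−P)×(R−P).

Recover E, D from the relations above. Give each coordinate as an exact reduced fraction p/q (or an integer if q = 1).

D = (5/3, 14/3)
E = (-259/41, 269/123)

1. E_x = -259/41  [C, G, E are collinear ∩ BE ⟂ CG]
2. E_y = 269/123  [C, G, E are collinear ∩ BE ⟂ CG]
   → E = (-259/41, 269/123)
3. D_x = 5/3  [D is the midpoint of BG]
4. D_y = 14/3  [D is the midpoint of BG]
   → D = (5/3, 14/3)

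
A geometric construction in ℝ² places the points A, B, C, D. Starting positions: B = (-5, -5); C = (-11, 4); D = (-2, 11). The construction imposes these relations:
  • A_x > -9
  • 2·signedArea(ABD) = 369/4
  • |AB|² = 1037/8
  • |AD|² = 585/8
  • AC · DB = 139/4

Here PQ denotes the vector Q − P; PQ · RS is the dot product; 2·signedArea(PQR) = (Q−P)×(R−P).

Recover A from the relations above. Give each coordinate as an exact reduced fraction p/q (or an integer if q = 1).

1. A_x = -35/4  [2·signedArea(ABD) = 369/4 ∩ AC · DB = 139/4]
2. A_y = 23/4  [2·signedArea(ABD) = 369/4 ∩ AC · DB = 139/4]
   → A = (-35/4, 23/4)

A = (-35/4, 23/4)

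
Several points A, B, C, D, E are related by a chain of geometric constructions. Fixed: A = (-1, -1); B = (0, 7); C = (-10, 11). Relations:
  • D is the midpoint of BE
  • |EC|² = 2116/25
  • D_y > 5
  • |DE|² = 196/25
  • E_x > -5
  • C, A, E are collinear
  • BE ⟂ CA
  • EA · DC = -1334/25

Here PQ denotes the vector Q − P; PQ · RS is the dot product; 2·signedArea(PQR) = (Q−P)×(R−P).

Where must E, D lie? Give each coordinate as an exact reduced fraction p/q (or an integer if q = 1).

D = (-56/25, 133/25)
E = (-112/25, 91/25)

1. E_x = -112/25  [C, A, E are collinear ∩ BE ⟂ CA]
2. E_y = 91/25  [C, A, E are collinear ∩ BE ⟂ CA]
   → E = (-112/25, 91/25)
3. D_x = -56/25  [D is the midpoint of BE]
4. D_y = 133/25  [D is the midpoint of BE]
   → D = (-56/25, 133/25)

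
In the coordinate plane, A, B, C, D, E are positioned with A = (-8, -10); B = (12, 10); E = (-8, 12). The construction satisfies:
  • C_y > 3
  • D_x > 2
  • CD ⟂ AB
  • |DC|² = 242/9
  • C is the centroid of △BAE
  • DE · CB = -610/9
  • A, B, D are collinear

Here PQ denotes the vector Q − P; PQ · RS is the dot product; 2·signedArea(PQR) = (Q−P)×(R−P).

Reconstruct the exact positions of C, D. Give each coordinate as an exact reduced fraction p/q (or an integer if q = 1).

C = (-4/3, 4)
D = (7/3, 1/3)

1. C_x = -4/3  [C is the centroid of △BAE]
2. C_y = 4  [C is the centroid of △BAE]
   → C = (-4/3, 4)
3. D_x = 7/3  [A, B, D are collinear ∩ CD ⟂ AB]
4. D_y = 1/3  [A, B, D are collinear ∩ CD ⟂ AB]
   → D = (7/3, 1/3)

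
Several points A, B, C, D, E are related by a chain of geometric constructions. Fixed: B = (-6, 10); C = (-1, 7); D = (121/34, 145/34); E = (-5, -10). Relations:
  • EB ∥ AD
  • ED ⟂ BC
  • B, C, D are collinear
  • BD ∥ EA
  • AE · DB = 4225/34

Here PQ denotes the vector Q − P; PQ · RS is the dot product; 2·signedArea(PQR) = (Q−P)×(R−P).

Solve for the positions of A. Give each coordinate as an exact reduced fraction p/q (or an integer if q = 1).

1. A_x = 155/34  [EB ∥ AD ∩ BD ∥ EA]
2. A_y = -535/34  [EB ∥ AD ∩ BD ∥ EA]
   → A = (155/34, -535/34)

A = (155/34, -535/34)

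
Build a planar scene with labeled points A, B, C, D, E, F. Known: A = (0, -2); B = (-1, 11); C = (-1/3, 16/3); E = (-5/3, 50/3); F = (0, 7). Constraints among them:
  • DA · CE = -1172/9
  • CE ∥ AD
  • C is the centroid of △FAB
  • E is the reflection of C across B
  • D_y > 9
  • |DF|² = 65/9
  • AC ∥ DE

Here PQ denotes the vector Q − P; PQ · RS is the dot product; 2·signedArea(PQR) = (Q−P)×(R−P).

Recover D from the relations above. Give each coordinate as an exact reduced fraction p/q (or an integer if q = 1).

D = (-4/3, 28/3)

1. D_x = -4/3  [AC ∥ DE ∩ CE ∥ AD]
2. D_y = 28/3  [AC ∥ DE ∩ CE ∥ AD]
   → D = (-4/3, 28/3)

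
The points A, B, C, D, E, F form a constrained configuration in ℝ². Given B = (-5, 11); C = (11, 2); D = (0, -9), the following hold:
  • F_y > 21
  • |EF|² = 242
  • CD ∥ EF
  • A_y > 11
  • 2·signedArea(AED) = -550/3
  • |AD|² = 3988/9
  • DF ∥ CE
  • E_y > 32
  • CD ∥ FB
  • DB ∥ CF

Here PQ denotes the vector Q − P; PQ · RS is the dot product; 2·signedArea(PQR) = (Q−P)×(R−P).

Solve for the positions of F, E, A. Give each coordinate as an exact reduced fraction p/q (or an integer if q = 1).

A = (4, 35/3)
E = (17, 33)
F = (6, 22)

1. F_x = 6  [CD ∥ FB ∩ DB ∥ CF]
2. F_y = 22  [CD ∥ FB ∩ DB ∥ CF]
   → F = (6, 22)
3. E_x = 17  [CD ∥ EF ∩ DF ∥ CE]
4. E_y = 33  [CD ∥ EF ∩ DF ∥ CE]
   → E = (17, 33)
5. A_x = 4  [line 42·x + -17·y + 91/3 = 0 ∩ |AD|² = 3988/9]
6. A_y = 35/3  [line 42·x + -17·y + 91/3 = 0 ∩ |AD|² = 3988/9]
   → A = (4, 35/3)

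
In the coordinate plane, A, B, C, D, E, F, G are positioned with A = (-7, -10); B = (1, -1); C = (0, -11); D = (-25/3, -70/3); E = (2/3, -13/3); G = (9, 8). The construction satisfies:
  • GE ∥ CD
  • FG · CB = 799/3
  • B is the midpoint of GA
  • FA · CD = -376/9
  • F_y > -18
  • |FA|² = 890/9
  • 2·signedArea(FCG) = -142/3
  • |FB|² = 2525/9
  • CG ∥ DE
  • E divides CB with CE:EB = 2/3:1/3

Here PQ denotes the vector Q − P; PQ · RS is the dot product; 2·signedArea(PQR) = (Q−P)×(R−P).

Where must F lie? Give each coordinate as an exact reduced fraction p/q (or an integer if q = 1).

F = (-2/3, -53/3)

1. F_x = -2/3  [FG · CB = 799/3 ∩ FA · CD = -376/9]
2. F_y = -53/3  [FG · CB = 799/3 ∩ FA · CD = -376/9]
   → F = (-2/3, -53/3)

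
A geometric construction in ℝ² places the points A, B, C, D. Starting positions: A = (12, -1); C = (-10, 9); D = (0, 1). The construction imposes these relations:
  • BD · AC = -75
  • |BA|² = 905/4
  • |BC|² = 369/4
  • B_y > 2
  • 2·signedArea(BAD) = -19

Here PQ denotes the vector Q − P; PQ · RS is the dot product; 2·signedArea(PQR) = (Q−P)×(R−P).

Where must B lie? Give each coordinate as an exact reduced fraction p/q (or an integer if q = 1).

B = (-5/2, 3)

1. B_x = -5/2  [BD · AC = -75 ∩ 2·signedArea(BAD) = -19]
2. B_y = 3  [BD · AC = -75 ∩ 2·signedArea(BAD) = -19]
   → B = (-5/2, 3)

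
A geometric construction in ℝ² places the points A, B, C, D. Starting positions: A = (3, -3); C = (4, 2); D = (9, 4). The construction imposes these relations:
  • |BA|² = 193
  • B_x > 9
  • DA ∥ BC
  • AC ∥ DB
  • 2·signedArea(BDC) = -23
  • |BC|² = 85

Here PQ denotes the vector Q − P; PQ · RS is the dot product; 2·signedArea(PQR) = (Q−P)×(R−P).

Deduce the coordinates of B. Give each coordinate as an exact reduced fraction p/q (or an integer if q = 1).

B = (10, 9)

1. B_x = 10  [DA ∥ BC ∩ AC ∥ DB]
2. B_y = 9  [DA ∥ BC ∩ AC ∥ DB]
   → B = (10, 9)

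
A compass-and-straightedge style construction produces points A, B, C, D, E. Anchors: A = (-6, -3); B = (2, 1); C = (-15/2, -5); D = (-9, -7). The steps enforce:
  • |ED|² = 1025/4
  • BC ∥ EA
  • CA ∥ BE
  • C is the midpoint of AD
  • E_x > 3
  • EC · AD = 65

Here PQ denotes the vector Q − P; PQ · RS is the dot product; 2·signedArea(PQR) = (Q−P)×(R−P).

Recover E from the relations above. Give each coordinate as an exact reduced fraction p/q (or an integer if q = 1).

E = (7/2, 3)

1. E_x = 7/2  [BC ∥ EA ∩ CA ∥ BE]
2. E_y = 3  [BC ∥ EA ∩ CA ∥ BE]
   → E = (7/2, 3)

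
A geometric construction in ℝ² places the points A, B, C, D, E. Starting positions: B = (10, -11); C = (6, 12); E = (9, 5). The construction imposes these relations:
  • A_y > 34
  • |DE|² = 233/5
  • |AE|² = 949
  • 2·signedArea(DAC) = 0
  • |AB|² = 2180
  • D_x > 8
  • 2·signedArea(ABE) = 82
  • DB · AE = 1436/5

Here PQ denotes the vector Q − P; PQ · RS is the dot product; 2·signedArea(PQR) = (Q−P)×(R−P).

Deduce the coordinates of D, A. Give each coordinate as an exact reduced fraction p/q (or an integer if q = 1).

A = (2, 35)
D = (42/5, -9/5)

1. A_x = 2  [line -16·x + -1·y + 67 = 0 ∩ |AE|² = 949]
2. A_y = 35  [line -16·x + -1·y + 67 = 0 ∩ |AE|² = 949]
   → A = (2, 35)
3. D_x = 42/5  [2·signedArea(DAC) = 0 ∩ DB · AE = 1436/5]
4. D_y = -9/5  [2·signedArea(DAC) = 0 ∩ DB · AE = 1436/5]
   → D = (42/5, -9/5)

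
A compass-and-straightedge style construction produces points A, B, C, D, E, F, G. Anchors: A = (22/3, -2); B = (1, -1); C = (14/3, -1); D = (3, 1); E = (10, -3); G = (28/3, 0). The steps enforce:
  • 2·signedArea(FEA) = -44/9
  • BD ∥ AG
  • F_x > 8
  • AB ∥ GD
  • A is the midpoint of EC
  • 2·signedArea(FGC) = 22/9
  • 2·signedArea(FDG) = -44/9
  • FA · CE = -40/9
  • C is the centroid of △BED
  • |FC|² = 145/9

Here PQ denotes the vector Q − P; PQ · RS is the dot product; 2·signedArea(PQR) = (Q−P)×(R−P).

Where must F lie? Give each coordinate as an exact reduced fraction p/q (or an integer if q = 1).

F = (26/3, -2/3)

1. F_x = 26/3  [2·signedArea(FGC) = 22/9 ∩ 2·signedArea(FEA) = -44/9]
2. F_y = -2/3  [2·signedArea(FGC) = 22/9 ∩ 2·signedArea(FEA) = -44/9]
   → F = (26/3, -2/3)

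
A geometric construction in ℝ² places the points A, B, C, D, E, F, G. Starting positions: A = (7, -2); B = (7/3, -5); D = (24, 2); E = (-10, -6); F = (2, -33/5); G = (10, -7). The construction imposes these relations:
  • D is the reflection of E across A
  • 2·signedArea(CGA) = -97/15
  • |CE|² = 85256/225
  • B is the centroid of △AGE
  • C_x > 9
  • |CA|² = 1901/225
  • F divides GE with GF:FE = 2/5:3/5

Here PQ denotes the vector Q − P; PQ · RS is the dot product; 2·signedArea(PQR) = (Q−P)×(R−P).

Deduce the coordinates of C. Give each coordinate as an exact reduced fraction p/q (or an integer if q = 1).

C = (28/3, -56/15)

1. C_x = 28/3  [line -5·x + -3·y + 532/15 = 0 ∩ |CA|² = 1901/225]
2. C_y = -56/15  [line -5·x + -3·y + 532/15 = 0 ∩ |CA|² = 1901/225]
   → C = (28/3, -56/15)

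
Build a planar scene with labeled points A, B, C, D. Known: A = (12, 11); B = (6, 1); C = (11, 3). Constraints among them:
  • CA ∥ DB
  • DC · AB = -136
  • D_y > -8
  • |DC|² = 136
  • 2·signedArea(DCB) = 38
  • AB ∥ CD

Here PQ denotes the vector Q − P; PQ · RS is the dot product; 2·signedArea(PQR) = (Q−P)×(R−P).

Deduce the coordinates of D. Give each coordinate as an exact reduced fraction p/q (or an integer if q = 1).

1. D_x = 5  [CA ∥ DB ∩ AB ∥ CD]
2. D_y = -7  [CA ∥ DB ∩ AB ∥ CD]
   → D = (5, -7)

D = (5, -7)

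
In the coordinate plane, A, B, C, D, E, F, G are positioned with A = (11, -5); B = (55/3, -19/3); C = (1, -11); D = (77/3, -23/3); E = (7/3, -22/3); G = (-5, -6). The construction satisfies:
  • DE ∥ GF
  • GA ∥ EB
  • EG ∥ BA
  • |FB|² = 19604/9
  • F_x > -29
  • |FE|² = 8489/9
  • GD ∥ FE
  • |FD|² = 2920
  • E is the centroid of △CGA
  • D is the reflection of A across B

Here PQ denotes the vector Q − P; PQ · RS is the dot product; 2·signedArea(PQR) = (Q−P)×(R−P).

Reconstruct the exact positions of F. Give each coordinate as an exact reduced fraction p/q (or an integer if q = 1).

F = (-85/3, -17/3)

1. F_x = -85/3  [GD ∥ FE ∩ DE ∥ GF]
2. F_y = -17/3  [GD ∥ FE ∩ DE ∥ GF]
   → F = (-85/3, -17/3)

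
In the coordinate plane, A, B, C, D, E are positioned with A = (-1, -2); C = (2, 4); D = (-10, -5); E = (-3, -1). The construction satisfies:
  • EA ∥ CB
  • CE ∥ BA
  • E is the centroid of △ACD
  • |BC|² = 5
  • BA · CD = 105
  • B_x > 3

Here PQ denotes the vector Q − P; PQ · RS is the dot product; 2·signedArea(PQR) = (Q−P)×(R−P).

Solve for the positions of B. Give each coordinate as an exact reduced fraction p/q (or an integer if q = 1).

B = (4, 3)

1. B_x = 4  [CE ∥ BA ∩ EA ∥ CB]
2. B_y = 3  [CE ∥ BA ∩ EA ∥ CB]
   → B = (4, 3)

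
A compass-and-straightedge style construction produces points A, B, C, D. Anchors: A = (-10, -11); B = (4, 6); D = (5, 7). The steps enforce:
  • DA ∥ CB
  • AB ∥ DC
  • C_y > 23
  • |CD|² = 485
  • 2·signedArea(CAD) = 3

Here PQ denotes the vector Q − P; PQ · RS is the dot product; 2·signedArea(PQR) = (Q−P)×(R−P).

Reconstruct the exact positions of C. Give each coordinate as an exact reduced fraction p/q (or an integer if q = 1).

C = (19, 24)

1. C_x = 19  [DA ∥ CB ∩ AB ∥ DC]
2. C_y = 24  [DA ∥ CB ∩ AB ∥ DC]
   → C = (19, 24)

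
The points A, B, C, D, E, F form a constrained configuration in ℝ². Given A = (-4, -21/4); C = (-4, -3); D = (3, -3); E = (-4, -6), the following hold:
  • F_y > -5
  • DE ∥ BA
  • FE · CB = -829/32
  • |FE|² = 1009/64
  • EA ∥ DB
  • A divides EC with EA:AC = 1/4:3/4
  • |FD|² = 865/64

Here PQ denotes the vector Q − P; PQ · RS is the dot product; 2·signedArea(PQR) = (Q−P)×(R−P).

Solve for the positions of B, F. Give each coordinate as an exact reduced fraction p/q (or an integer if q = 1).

1. B_x = 3  [DE ∥ BA ∩ EA ∥ DB]
2. B_y = -9/4  [DE ∥ BA ∩ EA ∥ DB]
   → B = (3, -9/4)
3. F_x = -1/2  [line -7·x + -3/4·y + -211/32 = 0 ∩ |FE|² = 1009/64]
4. F_y = -33/8  [line -7·x + -3/4·y + -211/32 = 0 ∩ |FE|² = 1009/64]
   → F = (-1/2, -33/8)

B = (3, -9/4)
F = (-1/2, -33/8)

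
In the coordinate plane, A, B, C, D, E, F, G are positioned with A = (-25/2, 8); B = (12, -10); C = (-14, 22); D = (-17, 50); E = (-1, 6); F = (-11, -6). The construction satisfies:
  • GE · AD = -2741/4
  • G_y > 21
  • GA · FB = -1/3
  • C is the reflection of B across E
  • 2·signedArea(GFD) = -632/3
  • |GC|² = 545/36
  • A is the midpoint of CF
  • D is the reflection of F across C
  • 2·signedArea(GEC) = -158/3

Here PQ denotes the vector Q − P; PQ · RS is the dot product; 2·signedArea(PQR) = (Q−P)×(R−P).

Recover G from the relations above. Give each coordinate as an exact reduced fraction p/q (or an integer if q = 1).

G = (-61/6, 64/3)

1. G_x = -61/6  [GA · FB = -1/3 ∩ GE · AD = -2741/4]
2. G_y = 64/3  [GA · FB = -1/3 ∩ GE · AD = -2741/4]
   → G = (-61/6, 64/3)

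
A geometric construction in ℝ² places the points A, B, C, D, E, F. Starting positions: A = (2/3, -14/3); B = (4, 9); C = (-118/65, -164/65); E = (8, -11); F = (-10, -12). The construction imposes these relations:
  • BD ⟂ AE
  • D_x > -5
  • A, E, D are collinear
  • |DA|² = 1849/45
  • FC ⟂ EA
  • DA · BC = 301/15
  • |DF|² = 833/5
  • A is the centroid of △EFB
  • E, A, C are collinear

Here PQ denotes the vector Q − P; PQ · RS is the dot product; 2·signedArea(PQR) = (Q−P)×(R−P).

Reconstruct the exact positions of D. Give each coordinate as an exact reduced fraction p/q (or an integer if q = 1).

1. D_x = -272/65  [A, E, D are collinear ∩ BD ⟂ AE]
2. D_y = -31/65  [A, E, D are collinear ∩ BD ⟂ AE]
   → D = (-272/65, -31/65)

D = (-272/65, -31/65)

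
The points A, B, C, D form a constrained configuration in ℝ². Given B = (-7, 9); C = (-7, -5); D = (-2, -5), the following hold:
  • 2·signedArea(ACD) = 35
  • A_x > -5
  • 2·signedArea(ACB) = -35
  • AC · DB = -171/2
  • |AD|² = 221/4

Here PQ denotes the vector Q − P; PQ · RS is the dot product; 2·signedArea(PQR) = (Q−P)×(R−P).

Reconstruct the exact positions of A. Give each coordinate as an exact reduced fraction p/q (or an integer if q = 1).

A = (-9/2, 2)

1. A_x = -9/2  [2·signedArea(ACB) = -35 ∩ 2·signedArea(ACD) = 35]
2. A_y = 2  [2·signedArea(ACB) = -35 ∩ 2·signedArea(ACD) = 35]
   → A = (-9/2, 2)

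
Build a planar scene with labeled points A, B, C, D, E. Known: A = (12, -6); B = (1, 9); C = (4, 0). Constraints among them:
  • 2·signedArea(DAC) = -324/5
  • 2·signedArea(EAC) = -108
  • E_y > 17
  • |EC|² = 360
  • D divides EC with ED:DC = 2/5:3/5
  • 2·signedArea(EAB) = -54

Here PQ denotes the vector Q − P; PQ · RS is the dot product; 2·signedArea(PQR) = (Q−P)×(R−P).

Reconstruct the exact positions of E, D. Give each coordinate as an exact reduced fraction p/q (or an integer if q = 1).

1. E_x = -2  [2·signedArea(EAC) = -108 ∩ 2·signedArea(EAB) = -54]
2. E_y = 18  [2·signedArea(EAC) = -108 ∩ 2·signedArea(EAB) = -54]
   → E = (-2, 18)
3. D_x = 2/5  [D divides EC with ED:DC = 2/5:3/5]
4. D_y = 54/5  [D divides EC with ED:DC = 2/5:3/5]
   → D = (2/5, 54/5)

D = (2/5, 54/5)
E = (-2, 18)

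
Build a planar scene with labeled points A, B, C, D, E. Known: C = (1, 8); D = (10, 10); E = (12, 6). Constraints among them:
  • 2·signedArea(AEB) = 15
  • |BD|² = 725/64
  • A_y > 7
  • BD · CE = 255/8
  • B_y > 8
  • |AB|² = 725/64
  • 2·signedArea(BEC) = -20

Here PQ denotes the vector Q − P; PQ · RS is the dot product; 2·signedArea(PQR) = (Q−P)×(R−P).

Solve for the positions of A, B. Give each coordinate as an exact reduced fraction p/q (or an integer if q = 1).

A = (15/4, 15/2)
B = (55/8, 35/4)

1. B_x = 55/8  [BD · CE = 255/8 ∩ 2·signedArea(BEC) = -20]
2. B_y = 35/4  [BD · CE = 255/8 ∩ 2·signedArea(BEC) = -20]
   → B = (55/8, 35/4)
3. A_x = 15/4  [line -11/4·x + -41/8·y + 195/4 = 0 ∩ |AB|² = 725/64]
4. A_y = 15/2  [line -11/4·x + -41/8·y + 195/4 = 0 ∩ |AB|² = 725/64]
   → A = (15/4, 15/2)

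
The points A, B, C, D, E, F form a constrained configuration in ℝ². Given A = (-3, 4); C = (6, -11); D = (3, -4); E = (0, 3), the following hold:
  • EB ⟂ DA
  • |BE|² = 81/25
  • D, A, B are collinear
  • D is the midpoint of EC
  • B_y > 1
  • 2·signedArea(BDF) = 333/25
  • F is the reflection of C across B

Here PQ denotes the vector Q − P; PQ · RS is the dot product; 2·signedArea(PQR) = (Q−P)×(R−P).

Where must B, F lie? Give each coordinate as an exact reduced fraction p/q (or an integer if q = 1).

B = (-36/25, 48/25)
F = (-222/25, 371/25)

1. B_x = -36/25  [D, A, B are collinear ∩ EB ⟂ DA]
2. B_y = 48/25  [D, A, B are collinear ∩ EB ⟂ DA]
   → B = (-36/25, 48/25)
3. F_x = -222/25  [F is the reflection of C across B]
4. F_y = 371/25  [F is the reflection of C across B]
   → F = (-222/25, 371/25)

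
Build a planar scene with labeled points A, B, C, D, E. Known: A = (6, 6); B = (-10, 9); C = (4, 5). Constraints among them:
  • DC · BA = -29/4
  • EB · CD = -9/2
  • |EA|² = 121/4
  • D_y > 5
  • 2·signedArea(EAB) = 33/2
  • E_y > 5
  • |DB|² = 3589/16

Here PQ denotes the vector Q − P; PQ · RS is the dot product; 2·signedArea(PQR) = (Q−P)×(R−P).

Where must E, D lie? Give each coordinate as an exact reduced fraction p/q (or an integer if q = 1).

D = (9/2, 21/4)
E = (1/2, 6)

1. E_x = 1/2  [line -3·x + -16·y + 195/2 = 0 ∩ |EA|² = 121/4]
2. E_y = 6  [line -3·x + -16·y + 195/2 = 0 ∩ |EA|² = 121/4]
   → E = (1/2, 6)
3. D_x = 9/2  [DC · BA = -29/4 ∩ EB · CD = -9/2]
4. D_y = 21/4  [DC · BA = -29/4 ∩ EB · CD = -9/2]
   → D = (9/2, 21/4)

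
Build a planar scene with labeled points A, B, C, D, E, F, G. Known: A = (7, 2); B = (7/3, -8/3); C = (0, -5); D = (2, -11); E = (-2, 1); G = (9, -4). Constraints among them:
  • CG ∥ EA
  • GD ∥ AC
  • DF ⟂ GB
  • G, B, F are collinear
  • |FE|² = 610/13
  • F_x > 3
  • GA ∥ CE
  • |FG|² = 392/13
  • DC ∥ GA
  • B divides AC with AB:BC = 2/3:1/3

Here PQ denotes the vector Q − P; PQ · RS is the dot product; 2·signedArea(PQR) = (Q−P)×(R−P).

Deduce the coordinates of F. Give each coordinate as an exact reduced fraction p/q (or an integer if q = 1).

F = (47/13, -38/13)

1. F_x = 47/13  [G, B, F are collinear ∩ DF ⟂ GB]
2. F_y = -38/13  [G, B, F are collinear ∩ DF ⟂ GB]
   → F = (47/13, -38/13)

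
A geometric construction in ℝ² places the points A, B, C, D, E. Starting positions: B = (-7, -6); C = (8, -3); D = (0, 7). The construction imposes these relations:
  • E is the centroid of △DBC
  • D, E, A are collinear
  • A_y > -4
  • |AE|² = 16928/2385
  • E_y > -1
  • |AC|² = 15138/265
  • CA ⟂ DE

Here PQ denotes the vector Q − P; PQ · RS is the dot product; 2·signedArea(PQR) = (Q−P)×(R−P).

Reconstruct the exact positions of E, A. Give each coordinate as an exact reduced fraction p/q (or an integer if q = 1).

A = (119/265, -882/265)
E = (1/3, -2/3)

1. E_x = 1/3  [E is the centroid of △DBC]
2. E_y = -2/3  [E is the centroid of △DBC]
   → E = (1/3, -2/3)
3. A_x = 119/265  [D, E, A are collinear ∩ CA ⟂ DE]
4. A_y = -882/265  [D, E, A are collinear ∩ CA ⟂ DE]
   → A = (119/265, -882/265)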